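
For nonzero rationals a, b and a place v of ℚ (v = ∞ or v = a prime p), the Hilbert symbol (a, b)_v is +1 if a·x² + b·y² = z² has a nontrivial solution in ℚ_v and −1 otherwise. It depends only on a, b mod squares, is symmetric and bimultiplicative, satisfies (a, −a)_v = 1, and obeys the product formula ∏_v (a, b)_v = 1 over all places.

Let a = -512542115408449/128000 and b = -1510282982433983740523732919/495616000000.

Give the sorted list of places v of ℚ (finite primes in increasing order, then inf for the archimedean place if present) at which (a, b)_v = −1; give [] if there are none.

[13, inf]

(a, b) ≡ (-5, -39) mod (ℚ^×)²; places V = {2, 3, 5, 7, 11, 13, 17, 19, 23, 31, 37, ∞}.
(a,b)_∞: sgn(-5)=−, sgn(-39)=−, so -1.
(a,b)_31: α=2, u≡6; β=2, v≡30 (mod 31); (6|31)=-1, (30|31)=-1; sign (−1)^0·-1^2·-1^2 = +1.
(a,b)_7: α=2, u≡1; β=2, v≡6 (mod 7); (1|7)=+1, (6|7)=-1; sign (−1)^0·+1^2·-1^2 = +1.
(a,b)_17: α=4, u≡12; β=6, v≡3 (mod 17); (12|17)=-1, (3|17)=-1; sign (−1)^0·-1^6·-1^4 = +1.
(a,b)_11: α=0, u≡7; β=-2, v≡5 (mod 11); (7|11)=-1, (5|11)=+1; sign (−1)^0·-1^-2·+1^0 = +1.
(a,b)_37: α=0, u≡31; β=2, v≡5 (mod 37); (31|37)=-1, (5|37)=-1; sign (−1)^0·-1^2·-1^0 = +1.
(a,b)_5: α=-3, u≡4; β=-6, v≡4 (mod 5); (4|5)=+1, (4|5)=+1; sign (−1)^0·+1^-6·+1^-3 = +1.
(a,b)_13: α=0, u≡2; β=1, v≡3 (mod 13); (2|13)=-1, (3|13)=+1; sign (−1)^0·-1^1·+1^0 = -1.
(a,b)_19: α=4, u≡12; β=6, v≡3 (mod 19); (12|19)=-1, (3|19)=-1; sign (−1)^0·-1^6·-1^4 = +1.
(a,b)_23: α=0, u≡3; β=2, v≡17 (mod 23); (3|23)=+1, (17|23)=-1; sign (−1)^0·+1^2·-1^0 = +1.
(a,b)_2: α=-10, β=-18; u≡3, v≡1 (mod 8); ε(u)ε(v)=1·0, αω(v)=-10·0, βω(u)=-18·1; sum ≡ 0  ⇒  +1.
(a,b)_3: α=0, u≡1; β=1, v≡2 (mod 3); (1|3)=+1, (2|3)=-1; sign (−1)^0·+1^1·-1^0 = +1.
(-5, -39 / ℚ) ramifies at {13, ∞}: a division algebra.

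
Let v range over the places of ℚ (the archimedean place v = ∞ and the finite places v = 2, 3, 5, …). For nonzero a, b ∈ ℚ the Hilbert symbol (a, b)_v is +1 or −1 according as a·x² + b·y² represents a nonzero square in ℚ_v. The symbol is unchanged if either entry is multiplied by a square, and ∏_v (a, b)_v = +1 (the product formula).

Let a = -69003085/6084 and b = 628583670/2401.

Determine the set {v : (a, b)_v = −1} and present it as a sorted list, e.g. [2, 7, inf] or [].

[5, 13]

Mod squares: a ≡ -85, b ≡ 1430. Check v ∈ {∞, 2, 3, 5, 7, 11, 13, 17, 53}.
v=2: v_2(a)=-2, v_2(b)=1; units ≡ 3, 3 (mod 8); ε·ε+αω+βω = 1·1+-2·1+1·1 ≡ 0  ⇒  (a,b)_2 = +1.
v=7: a=7^0·(≡3), b=7^-4·(≡1) mod 7; (3|7)=-1, (1|7)=+1; (−1)^{0·-4·3}·(-1)^-4·(+1)^0 = +1.
v=17: a=17^3·(≡10), b=17^2·(≡4) mod 17; (10|17)=-1, (4|17)=+1; (−1)^{3·2·8}·(-1)^2·(+1)^3 = +1.
v=13: a=13^-2·(≡7), b=13^3·(≡5) mod 13; (7|13)=-1, (5|13)=-1; (−1)^{-2·3·6}·(-1)^3·(-1)^-2 = -1.
v=3: a=3^-2·(≡2), b=3^2·(≡2) mod 3; (2|3)=-1, (2|3)=-1; (−1)^{-2·2·1}·(-1)^2·(-1)^-2 = +1.
v=11: a=11^0·(≡3), b=11^1·(≡5) mod 11; (3|11)=+1, (5|11)=+1; (−1)^{0·1·5}·(+1)^1·(+1)^0 = +1.
v=∞: -85 < 0 and 1430 > 0  ⇒  (a,b)_∞ = +1.
v=5: a=5^1·(≡2), b=5^1·(≡4) mod 5; (2|5)=-1, (4|5)=+1; (−1)^{1·1·2}·(-1)^1·(+1)^1 = -1.
v=53: a=53^2·(≡12), b=53^0·(≡24) mod 53; (12|53)=-1, (24|53)=+1; (−1)^{2·0·26}·(-1)^0·(+1)^2 = +1.
|Ram(-85, 1430)| = 2, even; anisotropic at {5, 13}.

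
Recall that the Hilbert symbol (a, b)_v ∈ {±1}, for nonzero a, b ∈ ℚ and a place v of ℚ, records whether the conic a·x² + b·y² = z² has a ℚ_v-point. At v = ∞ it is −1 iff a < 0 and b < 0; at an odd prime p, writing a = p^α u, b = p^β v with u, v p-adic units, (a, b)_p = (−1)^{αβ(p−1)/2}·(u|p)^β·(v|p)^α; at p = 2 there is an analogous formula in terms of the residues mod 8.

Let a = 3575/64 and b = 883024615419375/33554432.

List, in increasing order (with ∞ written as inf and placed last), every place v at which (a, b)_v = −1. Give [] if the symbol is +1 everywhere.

Mod squares: a ≡ 143, b ≡ 78. Check v ∈ {∞, 2, 3, 5, 11, 13}.
v=11: a=11^1·(≡8), b=11^8·(≡4) mod 11; (8|11)=-1, (4|11)=+1; (−1)^{1·8·5}·(-1)^8·(+1)^1 = +1.
v=5: a=5^2·(≡2), b=5^4·(≡3) mod 5; (2|5)=-1, (3|5)=-1; (−1)^{2·4·2}·(-1)^4·(-1)^2 = +1.
v=13: a=13^1·(≡11), b=13^3·(≡7) mod 13; (11|13)=-1, (7|13)=-1; (−1)^{1·3·6}·(-1)^3·(-1)^1 = +1.
v=2: v_2(a)=-6, v_2(b)=-25; units ≡ 7, 7 (mod 8); ε·ε+αω+βω = 1·1+-6·0+-25·0 ≡ 1  ⇒  (a,b)_2 = -1.
v=3: a=3^0·(≡2), b=3^1·(≡2) mod 3; (2|3)=-1, (2|3)=-1; (−1)^{0·1·1}·(-1)^1·(-1)^0 = -1.
v=∞: 143 > 0 and 78 > 0  ⇒  (a,b)_∞ = +1.
Ram(143, 78) = {2, 3}; no ℚ_2-point on the conic.

[2, 3]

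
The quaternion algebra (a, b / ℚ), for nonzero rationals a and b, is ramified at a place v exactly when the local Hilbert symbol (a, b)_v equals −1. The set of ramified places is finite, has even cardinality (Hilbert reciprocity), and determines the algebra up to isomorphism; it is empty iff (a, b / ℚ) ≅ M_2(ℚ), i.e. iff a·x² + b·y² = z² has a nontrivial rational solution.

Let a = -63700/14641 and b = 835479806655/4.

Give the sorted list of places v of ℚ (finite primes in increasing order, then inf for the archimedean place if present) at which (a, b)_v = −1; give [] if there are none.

(a, b) ≡ (-13, 5144295) mod (ℚ^×)²; places V = {2, 3, 5, 7, 11, 13, 23, 31, 37, ∞}.
(a,b)_∞: sgn(-13)=−, sgn(5144295)=+, so +1.
(a,b)_5: α=2, u≡2; β=1, v≡4 (mod 5); (2|5)=-1, (4|5)=+1; sign (−1)^0·-1^1·+1^2 = -1.
(a,b)_3: α=0, u≡2; β=1, v≡1 (mod 3); (2|3)=-1, (1|3)=+1; sign (−1)^0·-1^1·+1^0 = -1.
(a,b)_13: α=1, u≡9; β=3, v≡11 (mod 13); (9|13)=+1, (11|13)=-1; sign (−1)^0·+1^3·-1^1 = -1.
(a,b)_23: α=0, u≡22; β=1, v≡8 (mod 23); (22|23)=-1, (8|23)=+1; sign (−1)^0·-1^1·+1^0 = -1.
(a,b)_31: α=0, u≡4; β=3, v≡7 (mod 31); (4|31)=+1, (7|31)=+1; sign (−1)^0·+1^3·+1^0 = +1.
(a,b)_37: α=0, u≡29; β=1, v≡30 (mod 37); (29|37)=-1, (30|37)=+1; sign (−1)^0·-1^1·+1^0 = -1.
(a,b)_11: α=-4, u≡1; β=0, v≡8 (mod 11); (1|11)=+1, (8|11)=-1; sign (−1)^0·+1^0·-1^-4 = +1.
(a,b)_7: α=2, u≡4; β=0, v≡1 (mod 7); (4|7)=+1, (1|7)=+1; sign (−1)^0·+1^0·+1^2 = +1.
(a,b)_2: α=2, β=-2; u≡3, v≡7 (mod 8); ε(u)ε(v)=1·1, αω(v)=2·0, βω(u)=-2·1; sum ≡ 1  ⇒  -1.
Ram(-13, 5144295) = {2, 3, 5, 13, 23, 37}; no ℚ_2-point on the conic.

[2, 3, 5, 13, 23, 37]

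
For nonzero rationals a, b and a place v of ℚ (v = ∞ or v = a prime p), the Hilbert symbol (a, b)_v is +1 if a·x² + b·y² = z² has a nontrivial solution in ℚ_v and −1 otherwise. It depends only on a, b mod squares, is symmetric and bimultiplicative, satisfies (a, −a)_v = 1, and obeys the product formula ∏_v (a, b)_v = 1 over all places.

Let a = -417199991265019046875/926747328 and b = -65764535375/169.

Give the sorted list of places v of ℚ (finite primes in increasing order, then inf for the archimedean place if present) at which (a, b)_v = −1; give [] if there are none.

(a, b) ≡ (-57, -39215) mod (ℚ^×)²; places V = {2, 3, 5, 7, 11, 13, 19, 23, 29, 31, 37, ∞}.
(a,b)_5: α=6, u≡2; β=3, v≡3 (mod 5); (2|5)=-1, (3|5)=-1; sign (−1)^0·-1^3·-1^6 = -1.
(a,b)_2: α=-6, β=0; u≡7, v≡1 (mod 8); ε(u)ε(v)=1·0, αω(v)=-6·0, βω(u)=0·0; sum ≡ 0  ⇒  +1.
(a,b)_37: α=2, u≡5; β=2, v≡8 (mod 37); (5|37)=-1, (8|37)=-1; sign (−1)^0·-1^2·-1^2 = +1.
(a,b)_7: α=4, u≡5; β=2, v≡5 (mod 7); (5|7)=-1, (5|7)=-1; sign (−1)^0·-1^2·-1^4 = +1.
(a,b)_11: α=0, u≡1; β=1, v≡6 (mod 11); (1|11)=+1, (6|11)=-1; sign (−1)^0·+1^1·-1^0 = +1.
(a,b)_29: α=2, u≡23; β=0, v≡24 (mod 29); (23|29)=+1, (24|29)=+1; sign (−1)^0·+1^0·+1^2 = +1.
(a,b)_∞: sgn(-57)=−, sgn(-39215)=−, so -1.
(a,b)_3: α=-1, u≡2; β=0, v≡1 (mod 3); (2|3)=-1, (1|3)=+1; sign (−1)^0·-1^0·+1^-1 = +1.
(a,b)_31: α=2, u≡8; β=1, v≡21 (mod 31); (8|31)=+1, (21|31)=-1; sign (−1)^0·+1^1·-1^2 = +1.
(a,b)_23: α=2, u≡12; β=1, v≡19 (mod 23); (12|23)=+1, (19|23)=-1; sign (−1)^0·+1^1·-1^2 = +1.
(a,b)_13: α=-6, u≡8; β=-2, v≡7 (mod 13); (8|13)=-1, (7|13)=-1; sign (−1)^0·-1^-2·-1^-6 = +1.
(a,b)_19: α=1, u≡16; β=0, v≡5 (mod 19); (16|19)=+1, (5|19)=+1; sign (−1)^0·+1^0·+1^1 = +1.
(-57, -39215 / ℚ) ramifies at {5, ∞}: a division algebra.

[5, inf]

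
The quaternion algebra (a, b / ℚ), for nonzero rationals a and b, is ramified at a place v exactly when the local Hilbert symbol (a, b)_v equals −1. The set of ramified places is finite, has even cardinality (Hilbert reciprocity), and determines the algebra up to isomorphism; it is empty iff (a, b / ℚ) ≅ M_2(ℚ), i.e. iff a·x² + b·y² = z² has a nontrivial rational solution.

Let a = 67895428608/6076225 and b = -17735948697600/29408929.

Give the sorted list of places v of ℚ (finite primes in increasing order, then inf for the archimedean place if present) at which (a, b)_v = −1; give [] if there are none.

[2, 3, 37, 43]

(a, b) ≡ (66822, -33411) mod (ℚ^×)²; places V = {2, 3, 5, 7, 11, 17, 29, 37, 43, ∞}.
(a,b)_3: α=5, u≡2; β=5, v≡2 (mod 3); (2|3)=-1, (2|3)=-1; sign (−1)^1·-1^5·-1^5 = -1.
(a,b)_29: α=-2, u≡1; β=-2, v≡19 (mod 29); (1|29)=+1, (19|29)=-1; sign (−1)^0·+1^-2·-1^-2 = +1.
(a,b)_43: α=1, u≡15; β=1, v≡25 (mod 43); (15|43)=+1, (25|43)=+1; sign (−1)^1·+1^1·+1^1 = -1.
(a,b)_7: α=3, u≡3; β=1, v≡4 (mod 7); (3|7)=-1, (4|7)=+1; sign (−1)^1·-1^1·+1^3 = +1.
(a,b)_2: α=9, β=18; u≡3, v≡5 (mod 8); ε(u)ε(v)=1·0, αω(v)=9·1, βω(u)=18·1; sum ≡ 1  ⇒  -1.
(a,b)_17: α=-2, u≡10; β=-2, v≡14 (mod 17); (10|17)=-1, (14|17)=-1; sign (−1)^0·-1^-2·-1^-2 = +1.
(a,b)_5: α=-2, u≡2; β=2, v≡4 (mod 5); (2|5)=-1, (4|5)=+1; sign (−1)^0·-1^2·+1^-2 = +1.
(a,b)_37: α=1, u≡9; β=1, v≡13 (mod 37); (9|37)=+1, (13|37)=-1; sign (−1)^0·+1^1·-1^1 = -1.
(a,b)_∞: sgn(66822)=+, sgn(-33411)=−, so +1.
(a,b)_11: α=0, u≡7; β=-2, v≡8 (mod 11); (7|11)=-1, (8|11)=-1; sign (−1)^0·-1^-2·-1^0 = +1.
|Ram(66822, -33411)| = 4, even; anisotropic at {2, 3, 37, 43}.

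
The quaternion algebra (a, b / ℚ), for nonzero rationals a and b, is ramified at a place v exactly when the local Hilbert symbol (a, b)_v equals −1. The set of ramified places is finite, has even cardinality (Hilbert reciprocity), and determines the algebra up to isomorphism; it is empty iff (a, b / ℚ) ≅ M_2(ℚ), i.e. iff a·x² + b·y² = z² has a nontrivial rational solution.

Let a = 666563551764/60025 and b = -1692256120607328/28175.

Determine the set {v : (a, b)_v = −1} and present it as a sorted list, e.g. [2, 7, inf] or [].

(a, b) ≡ (4765389, -4552387194) mod (ℚ^×)²; places V = {2, 3, 5, 7, 11, 17, 19, 23, 41, 43, 47, 53, ∞}.
(a,b)_7: α=-4, u≡3; β=-2, v≡4 (mod 7); (3|7)=-1, (4|7)=+1; sign (−1)^0·-1^-2·+1^-4 = +1.
(a,b)_17: α=3, u≡1; β=3, v≡6 (mod 17); (1|17)=+1, (6|17)=-1; sign (−1)^0·+1^3·-1^3 = -1.
(a,b)_∞: sgn(4765389)=+, sgn(-4552387194)=−, so +1.
(a,b)_11: α=2, u≡10; β=0, v≡8 (mod 11); (10|11)=-1, (8|11)=-1; sign (−1)^0·-1^0·-1^2 = +1.
(a,b)_41: α=1, u≡14; β=1, v≡38 (mod 41); (14|41)=-1, (38|41)=-1; sign (−1)^0·-1^1·-1^1 = +1.
(a,b)_19: α=0, u≡10; β=1, v≡8 (mod 19); (10|19)=-1, (8|19)=-1; sign (−1)^0·-1^1·-1^0 = -1.
(a,b)_23: α=0, u≡15; β=-1, v≡16 (mod 23); (15|23)=-1, (16|23)=+1; sign (−1)^0·-1^-1·+1^0 = -1.
(a,b)_3: α=1, u≡2; β=1, v≡2 (mod 3); (2|3)=-1, (2|3)=-1; sign (−1)^1·-1^1·-1^1 = -1.
(a,b)_43: α=1, u≡12; β=2, v≡36 (mod 43); (12|43)=-1, (36|43)=+1; sign (−1)^0·-1^2·+1^1 = +1.
(a,b)_47: α=0, u≡8; β=1, v≡14 (mod 47); (8|47)=+1, (14|47)=+1; sign (−1)^0·+1^1·+1^0 = +1.
(a,b)_53: α=1, u≡37; β=1, v≡18 (mod 53); (37|53)=+1, (18|53)=-1; sign (−1)^0·+1^1·-1^1 = -1.
(a,b)_2: α=2, β=5; u≡5, v≡3 (mod 8); ε(u)ε(v)=0·1, αω(v)=2·1, βω(u)=5·1; sum ≡ 1  ⇒  -1.
(a,b)_5: α=-2, u≡4; β=-2, v≡1 (mod 5); (4|5)=+1, (1|5)=+1; sign (−1)^0·+1^-2·+1^-2 = +1.
(4765389, -4552387194 / ℚ) ramifies at {2, 3, 17, 19, 23, 53}: a division algebra.

[2, 3, 17, 19, 23, 53]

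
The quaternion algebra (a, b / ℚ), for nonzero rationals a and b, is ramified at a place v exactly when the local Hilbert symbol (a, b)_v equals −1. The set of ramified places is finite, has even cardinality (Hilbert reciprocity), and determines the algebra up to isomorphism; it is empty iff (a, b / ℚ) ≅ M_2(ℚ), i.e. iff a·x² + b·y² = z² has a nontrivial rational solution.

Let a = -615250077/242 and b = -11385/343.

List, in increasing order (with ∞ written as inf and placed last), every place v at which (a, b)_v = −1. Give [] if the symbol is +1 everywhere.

[7, 11, 13, 19, 23, inf]

Mod squares: a ≡ -25194, b ≡ -8855. Check v ∈ {∞, 2, 3, 5, 7, 11, 13, 17, 19, 23}.
v=11: a=11^-2·(≡10), b=11^1·(≡5) mod 11; (10|11)=-1, (5|11)=+1; (−1)^{-2·1·5}·(-1)^1·(+1)^-2 = -1.
v=23: a=23^0·(≡7), b=23^1·(≡6) mod 23; (7|23)=-1, (6|23)=+1; (−1)^{0·1·11}·(-1)^1·(+1)^0 = -1.
v=∞: -25194 < 0 and -8855 < 0  ⇒  (a,b)_∞ = -1.
v=17: a=17^3·(≡11), b=17^0·(≡13) mod 17; (11|17)=-1, (13|17)=+1; (−1)^{3·0·8}·(-1)^0·(+1)^3 = +1.
v=19: a=19^1·(≡7), b=19^0·(≡15) mod 19; (7|19)=+1, (15|19)=-1; (−1)^{1·0·9}·(+1)^0·(-1)^1 = -1.
v=3: a=3^1·(≡2), b=3^2·(≡1) mod 3; (2|3)=-1, (1|3)=+1; (−1)^{1·2·1}·(-1)^2·(+1)^1 = +1.
v=13: a=13^3·(≡12), b=13^0·(≡11) mod 13; (12|13)=+1, (11|13)=-1; (−1)^{3·0·6}·(+1)^0·(-1)^3 = -1.
v=7: a=7^0·(≡5), b=7^-3·(≡4) mod 7; (5|7)=-1, (4|7)=+1; (−1)^{0·-3·3}·(-1)^-3·(+1)^0 = -1.
v=5: a=5^0·(≡4), b=5^1·(≡1) mod 5; (4|5)=+1, (1|5)=+1; (−1)^{0·1·2}·(+1)^1·(+1)^0 = +1.
v=2: v_2(a)=-1, v_2(b)=0; units ≡ 3, 1 (mod 8); ε·ε+αω+βω = 1·0+-1·0+0·1 ≡ 0  ⇒  (a,b)_2 = +1.
|Ram(-25194, -8855)| = 6, even; anisotropic at {7, 11, 13, 19, 23, ∞}.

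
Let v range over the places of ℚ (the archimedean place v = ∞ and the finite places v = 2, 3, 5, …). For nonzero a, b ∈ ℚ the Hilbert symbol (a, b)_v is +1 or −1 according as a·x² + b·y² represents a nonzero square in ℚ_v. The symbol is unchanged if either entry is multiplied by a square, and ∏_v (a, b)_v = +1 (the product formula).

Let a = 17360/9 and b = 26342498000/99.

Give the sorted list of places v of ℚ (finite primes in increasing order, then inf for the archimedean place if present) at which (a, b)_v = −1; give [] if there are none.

Mod squares: a ≡ 1085, b ≡ 14784055. Check v ∈ {∞, 2, 3, 5, 7, 11, 13, 23, 29, 31}.
v=31: a=31^1·(≡14), b=31^1·(≡2) mod 31; (14|31)=+1, (2|31)=+1; (−1)^{1·1·15}·(+1)^1·(+1)^1 = -1.
v=7: a=7^1·(≡1), b=7^2·(≡5) mod 7; (1|7)=+1, (5|7)=-1; (−1)^{1·2·3}·(+1)^2·(-1)^1 = -1.
v=23: a=23^0·(≡2), b=23^1·(≡2) mod 23; (2|23)=+1, (2|23)=+1; (−1)^{0·1·11}·(+1)^1·(+1)^0 = +1.
v=29: a=29^0·(≡2), b=29^1·(≡28) mod 29; (2|29)=-1, (28|29)=+1; (−1)^{0·1·14}·(-1)^1·(+1)^0 = -1.
v=2: v_2(a)=4, v_2(b)=4; units ≡ 5, 7 (mod 8); ε·ε+αω+βω = 0·1+4·0+4·1 ≡ 0  ⇒  (a,b)_2 = +1.
v=3: a=3^-2·(≡2), b=3^-2·(≡1) mod 3; (2|3)=-1, (1|3)=+1; (−1)^{-2·-2·1}·(-1)^-2·(+1)^-2 = +1.
v=∞: 1085 > 0 and 14784055 > 0  ⇒  (a,b)_∞ = +1.
v=5: a=5^1·(≡3), b=5^3·(≡1) mod 5; (3|5)=-1, (1|5)=+1; (−1)^{1·3·2}·(-1)^3·(+1)^1 = -1.
v=11: a=11^0·(≡10), b=11^-1·(≡3) mod 11; (10|11)=-1, (3|11)=+1; (−1)^{0·-1·5}·(-1)^-1·(+1)^0 = -1.
v=13: a=13^0·(≡2), b=13^1·(≡2) mod 13; (2|13)=-1, (2|13)=-1; (−1)^{0·1·6}·(-1)^1·(-1)^0 = -1.
(1085, 14784055 / ℚ) ramifies at {5, 7, 11, 13, 29, 31}: a division algebra.

[5, 7, 11, 13, 29, 31]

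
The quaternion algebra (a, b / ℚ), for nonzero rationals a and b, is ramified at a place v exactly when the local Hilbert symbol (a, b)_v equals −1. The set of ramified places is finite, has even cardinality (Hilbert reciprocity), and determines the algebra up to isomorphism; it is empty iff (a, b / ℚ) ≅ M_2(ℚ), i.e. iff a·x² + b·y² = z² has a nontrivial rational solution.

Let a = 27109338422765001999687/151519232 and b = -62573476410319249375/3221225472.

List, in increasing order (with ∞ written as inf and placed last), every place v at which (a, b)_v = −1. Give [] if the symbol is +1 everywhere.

[7, 29]

(a, b) ≡ (300846, -266133) mod (ℚ^×)²; places V = {2, 3, 5, 7, 11, 13, 17, 19, 23, 29, ∞}.
(a,b)_19: α=7, u≡1; β=3, v≡13 (mod 19); (1|19)=+1, (13|19)=-1; sign (−1)^1·+1^3·-1^7 = +1.
(a,b)_29: α=1, u≡3; β=1, v≡28 (mod 29); (3|29)=-1, (28|29)=+1; sign (−1)^0·-1^1·+1^1 = -1.
(a,b)_3: α=5, u≡1; β=-1, v≡2 (mod 3); (1|3)=+1, (2|3)=-1; sign (−1)^1·+1^-1·-1^5 = +1.
(a,b)_7: α=1, u≡5; β=1, v≡5 (mod 7); (5|7)=-1, (5|7)=-1; sign (−1)^1·-1^1·-1^1 = -1.
(a,b)_13: α=3, u≡8; β=2, v≡4 (mod 13); (8|13)=-1, (4|13)=+1; sign (−1)^0·-1^2·+1^3 = +1.
(a,b)_23: α=4, u≡13; β=3, v≡19 (mod 23); (13|23)=+1, (19|23)=-1; sign (−1)^0·+1^3·-1^4 = +1.
(a,b)_5: α=0, u≡1; β=4, v≡3 (mod 5); (1|5)=+1, (3|5)=-1; sign (−1)^0·+1^4·-1^0 = +1.
(a,b)_17: α=-2, u≡12; β=2, v≡4 (mod 17); (12|17)=-1, (4|17)=+1; sign (−1)^0·-1^2·+1^-2 = +1.
(a,b)_2: α=-19, β=-30; u≡7, v≡3 (mod 8); ε(u)ε(v)=1·1, αω(v)=-19·1, βω(u)=-30·0; sum ≡ 0  ⇒  +1.
(a,b)_11: α=0, u≡2; β=2, v≡9 (mod 11); (2|11)=-1, (9|11)=+1; sign (−1)^0·-1^2·+1^0 = +1.
(a,b)_∞: sgn(300846)=+, sgn(-266133)=−, so +1.
(300846, -266133 / ℚ) ramifies at {7, 29}: a division algebra.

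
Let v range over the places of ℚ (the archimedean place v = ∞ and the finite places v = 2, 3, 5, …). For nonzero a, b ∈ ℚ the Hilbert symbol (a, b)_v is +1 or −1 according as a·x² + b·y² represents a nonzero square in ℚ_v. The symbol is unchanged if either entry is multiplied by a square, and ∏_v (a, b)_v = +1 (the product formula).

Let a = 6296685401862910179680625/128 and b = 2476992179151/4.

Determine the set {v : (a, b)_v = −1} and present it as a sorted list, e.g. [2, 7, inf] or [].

Mod squares: a ≡ 1218, b ≡ 6678671. Check v ∈ {∞, 2, 3, 5, 7, 17, 19, 23, 29, 31}.
v=29: a=29^5·(≡9), b=29^3·(≡15) mod 29; (9|29)=+1, (15|29)=-1; (−1)^{5·3·14}·(+1)^3·(-1)^5 = -1.
v=5: a=5^4·(≡3), b=5^0·(≡4) mod 5; (3|5)=-1, (4|5)=+1; (−1)^{4·0·2}·(-1)^0·(+1)^4 = +1.
v=23: a=23^2·(≡14), b=23^1·(≡3) mod 23; (14|23)=-1, (3|23)=+1; (−1)^{2·1·11}·(-1)^1·(+1)^2 = -1.
v=3: a=3^3·(≡1), b=3^2·(≡2) mod 3; (1|3)=+1, (2|3)=-1; (−1)^{3·2·1}·(+1)^2·(-1)^3 = -1.
v=31: a=31^2·(≡1), b=31^1·(≡30) mod 31; (1|31)=+1, (30|31)=-1; (−1)^{2·1·15}·(+1)^1·(-1)^2 = +1.
v=19: a=19^2·(≡2), b=19^1·(≡7) mod 19; (2|19)=-1, (7|19)=+1; (−1)^{2·1·9}·(-1)^1·(+1)^2 = -1.
v=17: a=17^2·(≡10), b=17^1·(≡14) mod 17; (10|17)=-1, (14|17)=-1; (−1)^{2·1·8}·(-1)^1·(-1)^2 = -1.
v=2: v_2(a)=-7, v_2(b)=-2; units ≡ 1, 7 (mod 8); ε·ε+αω+βω = 0·1+-7·0+-2·0 ≡ 0  ⇒  (a,b)_2 = +1.
v=7: a=7^3·(≡6), b=7^2·(≡3) mod 7; (6|7)=-1, (3|7)=-1; (−1)^{3·2·3}·(-1)^2·(-1)^3 = -1.
v=∞: 1218 > 0 and 6678671 > 0  ⇒  (a,b)_∞ = +1.
|Ram(1218, 6678671)| = 6, even; anisotropic at {3, 7, 17, 19, 23, 29}.

[3, 7, 17, 19, 23, 29]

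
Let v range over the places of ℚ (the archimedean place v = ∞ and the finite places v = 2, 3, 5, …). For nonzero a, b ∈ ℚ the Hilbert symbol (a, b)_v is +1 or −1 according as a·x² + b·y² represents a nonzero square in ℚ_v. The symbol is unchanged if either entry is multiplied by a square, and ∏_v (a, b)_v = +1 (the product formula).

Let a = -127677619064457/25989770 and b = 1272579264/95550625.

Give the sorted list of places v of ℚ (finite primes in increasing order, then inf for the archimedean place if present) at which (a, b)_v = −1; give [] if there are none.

(a, b) ≡ (-9690, 19) mod (ℚ^×)²; places V = {2, 3, 5, 7, 11, 17, 19, 23, 31, ∞}.
(a,b)_5: α=-1, u≡2; β=-4, v≡4 (mod 5); (2|5)=-1, (4|5)=+1; sign (−1)^0·-1^-4·+1^-1 = +1.
(a,b)_2: α=-1, β=6; u≡3, v≡3 (mod 8); ε(u)ε(v)=1·1, αω(v)=-1·1, βω(u)=6·1; sum ≡ 0  ⇒  +1.
(a,b)_31: α=2, u≡21; β=2, v≡4 (mod 31); (21|31)=-1, (4|31)=+1; sign (−1)^0·-1^2·+1^2 = +1.
(a,b)_3: α=3, u≡1; β=2, v≡1 (mod 3); (1|3)=+1, (1|3)=+1; sign (−1)^0·+1^2·+1^3 = +1.
(a,b)_11: α=4, u≡4; β=2, v≡8 (mod 11); (4|11)=+1, (8|11)=-1; sign (−1)^0·+1^2·-1^4 = +1.
(a,b)_∞: sgn(-9690)=−, sgn(19)=+, so +1.
(a,b)_23: α=-2, u≡18; β=-2, v≡20 (mod 23); (18|23)=+1, (20|23)=-1; sign (−1)^0·+1^-2·-1^-2 = +1.
(a,b)_17: α=-3, u≡16; β=-2, v≡9 (mod 17); (16|17)=+1, (9|17)=+1; sign (−1)^0·+1^-2·+1^-3 = +1.
(a,b)_7: α=2, u≡3; β=0, v≡6 (mod 7); (3|7)=-1, (6|7)=-1; sign (−1)^0·-1^0·-1^2 = +1.
(a,b)_19: α=3, u≡12; β=1, v≡5 (mod 19); (12|19)=-1, (5|19)=+1; sign (−1)^1·-1^1·+1^3 = +1.
Every local symbol is +1, so the conic -9690·x² + 19·y² = z² has ℚ_v-points for all v and hence a ℚ-point; (a, b / ℚ) ≅ M_2(ℚ).

[]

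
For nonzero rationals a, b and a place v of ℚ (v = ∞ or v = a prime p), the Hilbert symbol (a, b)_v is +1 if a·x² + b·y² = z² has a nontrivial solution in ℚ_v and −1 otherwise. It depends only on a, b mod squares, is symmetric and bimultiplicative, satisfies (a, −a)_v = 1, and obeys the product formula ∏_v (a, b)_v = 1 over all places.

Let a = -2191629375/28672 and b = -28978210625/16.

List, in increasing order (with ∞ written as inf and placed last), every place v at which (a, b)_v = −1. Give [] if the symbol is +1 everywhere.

(a, b) ≡ (-2727361, -160433) mod (ℚ^×)²; places V = {2, 3, 5, 7, 13, 17, 41, 43, ∞}.
(a,b)_2: α=-12, β=-4; u≡7, v≡7 (mod 8); ε(u)ε(v)=1·1, αω(v)=-12·0, βω(u)=-4·0; sum ≡ 1  ⇒  -1.
(a,b)_17: α=1, u≡4; β=2, v≡1 (mod 17); (4|17)=+1, (1|17)=+1; sign (−1)^0·+1^2·+1^1 = +1.
(a,b)_7: α=-1, u≡2; β=1, v≡5 (mod 7); (2|7)=+1, (5|7)=-1; sign (−1)^1·+1^1·-1^-1 = +1.
(a,b)_3: α=2, u≡2; β=0, v≡1 (mod 3); (2|3)=-1, (1|3)=+1; sign (−1)^0·-1^0·+1^2 = +1.
(a,b)_5: α=4, u≡4; β=4, v≡3 (mod 5); (4|5)=+1, (3|5)=-1; sign (−1)^0·+1^4·-1^4 = +1.
(a,b)_∞: sgn(-2727361)=−, sgn(-160433)=−, so -1.
(a,b)_43: α=1, u≡25; β=1, v≡21 (mod 43); (25|43)=+1, (21|43)=+1; sign (−1)^1·+1^1·+1^1 = -1.
(a,b)_13: α=1, u≡9; β=1, v≡9 (mod 13); (9|13)=+1, (9|13)=+1; sign (−1)^0·+1^1·+1^1 = +1.
(a,b)_41: α=1, u≡15; β=1, v≡39 (mod 41); (15|41)=-1, (39|41)=+1; sign (−1)^0·-1^1·+1^1 = -1.
Ram(-2727361, -160433) = {2, 41, 43, ∞}; no ℚ_2-point on the conic.

[2, 41, 43, inf]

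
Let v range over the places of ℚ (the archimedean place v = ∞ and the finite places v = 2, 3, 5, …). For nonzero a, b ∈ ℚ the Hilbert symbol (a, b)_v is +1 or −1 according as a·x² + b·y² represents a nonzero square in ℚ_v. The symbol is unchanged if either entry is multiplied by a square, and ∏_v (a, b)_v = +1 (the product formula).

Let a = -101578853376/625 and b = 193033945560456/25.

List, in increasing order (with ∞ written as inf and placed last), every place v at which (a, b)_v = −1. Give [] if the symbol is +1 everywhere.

[2, 7, 11, 13]

(a, b) ≡ (-11, 546) mod (ℚ^×)²; places V = {2, 3, 5, 7, 11, 13, ∞}.
(a,b)_5: α=-4, u≡4; β=-2, v≡1 (mod 5); (4|5)=+1, (1|5)=+1; sign (−1)^0·+1^-2·+1^-4 = +1.
(a,b)_7: α=2, u≡5; β=3, v≡4 (mod 7); (5|7)=-1, (4|7)=+1; sign (−1)^0·-1^3·+1^2 = -1.
(a,b)_2: α=10, β=3; u≡5, v≡1 (mod 8); ε(u)ε(v)=0·0, αω(v)=10·0, βω(u)=3·1; sum ≡ 1  ⇒  -1.
(a,b)_3: α=2, u≡1; β=7, v≡2 (mod 3); (1|3)=+1, (2|3)=-1; sign (−1)^0·+1^7·-1^2 = +1.
(a,b)_11: α=3, u≡2; β=4, v≡10 (mod 11); (2|11)=-1, (10|11)=-1; sign (−1)^0·-1^4·-1^3 = -1.
(a,b)_13: α=2, u≡11; β=3, v≡4 (mod 13); (11|13)=-1, (4|13)=+1; sign (−1)^0·-1^3·+1^2 = -1.
(a,b)_∞: sgn(-11)=−, sgn(546)=+, so +1.
(-11, 546 / ℚ) ramifies at {2, 7, 11, 13}: a division algebra.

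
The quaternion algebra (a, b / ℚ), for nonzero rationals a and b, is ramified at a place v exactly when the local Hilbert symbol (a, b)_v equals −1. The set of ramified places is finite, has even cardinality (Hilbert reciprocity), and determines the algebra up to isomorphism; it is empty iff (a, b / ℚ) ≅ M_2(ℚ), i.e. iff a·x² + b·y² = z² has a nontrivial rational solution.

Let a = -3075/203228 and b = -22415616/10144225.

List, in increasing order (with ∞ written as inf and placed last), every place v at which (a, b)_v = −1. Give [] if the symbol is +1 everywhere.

(a, b) ≡ (-2829, -1081) mod (ℚ^×)²; places V = {2, 3, 5, 7, 13, 23, 41, 47, ∞}.
(a,b)_3: α=1, u≡2; β=4, v≡2 (mod 3); (2|3)=-1, (2|3)=-1; sign (−1)^0·-1^4·-1^1 = -1.
(a,b)_∞: sgn(-2829)=−, sgn(-1081)=−, so -1.
(a,b)_23: α=-1, u≡19; β=1, v≡17 (mod 23); (19|23)=-1, (17|23)=-1; sign (−1)^1·-1^1·-1^-1 = -1.
(a,b)_13: α=0, u≡7; β=-2, v≡6 (mod 13); (7|13)=-1, (6|13)=-1; sign (−1)^0·-1^-2·-1^0 = +1.
(a,b)_7: α=0, u≡3; β=-4, v≡2 (mod 7); (3|7)=-1, (2|7)=+1; sign (−1)^0·-1^-4·+1^0 = +1.
(a,b)_5: α=2, u≡4; β=-2, v≡1 (mod 5); (4|5)=+1, (1|5)=+1; sign (−1)^0·+1^-2·+1^2 = +1.
(a,b)_2: α=-2, β=8; u≡3, v≡7 (mod 8); ε(u)ε(v)=1·1, αω(v)=-2·0, βω(u)=8·1; sum ≡ 1  ⇒  -1.
(a,b)_41: α=1, u≡22; β=0, v≡30 (mod 41); (22|41)=-1, (30|41)=-1; sign (−1)^0·-1^0·-1^1 = -1.
(a,b)_47: α=-2, u≡10; β=1, v≡8 (mod 47); (10|47)=-1, (8|47)=+1; sign (−1)^0·-1^1·+1^-2 = -1.
Ram(-2829, -1081) = {2, 3, 23, 41, 47, ∞}; no ℚ_2-point on the conic.

[2, 3, 23, 41, 47, inf]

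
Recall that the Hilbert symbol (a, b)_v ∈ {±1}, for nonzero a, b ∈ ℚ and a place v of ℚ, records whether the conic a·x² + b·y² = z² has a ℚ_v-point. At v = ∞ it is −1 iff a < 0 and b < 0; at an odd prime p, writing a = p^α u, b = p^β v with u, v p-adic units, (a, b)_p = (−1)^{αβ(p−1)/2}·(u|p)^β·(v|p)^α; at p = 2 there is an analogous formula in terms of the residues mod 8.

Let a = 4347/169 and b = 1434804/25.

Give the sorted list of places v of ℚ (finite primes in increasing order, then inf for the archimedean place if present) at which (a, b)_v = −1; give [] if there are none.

(a, b) ≡ (483, 358701) mod (ℚ^×)²; places V = {2, 3, 5, 7, 13, 19, 23, 29, 31, ∞}.
(a,b)_31: α=0, u≡16; β=1, v≡5 (mod 31); (16|31)=+1, (5|31)=+1; sign (−1)^0·+1^1·+1^0 = +1.
(a,b)_13: α=-2, u≡5; β=0, v≡6 (mod 13); (5|13)=-1, (6|13)=-1; sign (−1)^0·-1^0·-1^-2 = +1.
(a,b)_29: α=0, u≡18; β=1, v≡14 (mod 29); (18|29)=-1, (14|29)=-1; sign (−1)^0·-1^1·-1^0 = -1.
(a,b)_5: α=0, u≡3; β=-2, v≡4 (mod 5); (3|5)=-1, (4|5)=+1; sign (−1)^0·-1^-2·+1^0 = +1.
(a,b)_23: α=1, u≡15; β=0, v≡9 (mod 23); (15|23)=-1, (9|23)=+1; sign (−1)^0·-1^0·+1^1 = +1.
(a,b)_2: α=0, β=2; u≡3, v≡5 (mod 8); ε(u)ε(v)=1·0, αω(v)=0·1, βω(u)=2·1; sum ≡ 0  ⇒  +1.
(a,b)_3: α=3, u≡2; β=1, v≡2 (mod 3); (2|3)=-1, (2|3)=-1; sign (−1)^1·-1^1·-1^3 = -1.
(a,b)_∞: sgn(483)=+, sgn(358701)=+, so +1.
(a,b)_7: α=1, u≡5; β=1, v≡3 (mod 7); (5|7)=-1, (3|7)=-1; sign (−1)^1·-1^1·-1^1 = -1.
(a,b)_19: α=0, u≡2; β=1, v≡8 (mod 19); (2|19)=-1, (8|19)=-1; sign (−1)^0·-1^1·-1^0 = -1.
Ram(483, 358701) = {3, 7, 19, 29}; no ℚ_3-point on the conic.

[3, 7, 19, 29]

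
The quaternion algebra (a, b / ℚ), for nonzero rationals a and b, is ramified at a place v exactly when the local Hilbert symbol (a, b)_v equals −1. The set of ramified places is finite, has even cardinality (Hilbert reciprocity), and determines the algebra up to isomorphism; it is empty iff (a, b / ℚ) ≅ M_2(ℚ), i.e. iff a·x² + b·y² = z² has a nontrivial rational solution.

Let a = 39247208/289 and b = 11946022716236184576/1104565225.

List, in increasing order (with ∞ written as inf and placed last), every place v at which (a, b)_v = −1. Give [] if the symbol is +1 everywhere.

[7, 11]

(a, b) ≡ (58058, 2639) mod (ℚ^×)²; places V = {2, 3, 5, 7, 11, 13, 17, 23, 29, ∞}.
(a,b)_7: α=1, u≡5; β=1, v≡6 (mod 7); (5|7)=-1, (6|7)=-1; sign (−1)^1·-1^1·-1^1 = -1.
(a,b)_2: α=3, β=10; u≡5, v≡7 (mod 8); ε(u)ε(v)=0·1, αω(v)=3·0, βω(u)=10·1; sum ≡ 0  ⇒  +1.
(a,b)_5: α=0, u≡2; β=-2, v≡4 (mod 5); (2|5)=-1, (4|5)=+1; sign (−1)^0·-1^-2·+1^0 = +1.
(a,b)_∞: sgn(58058)=+, sgn(2639)=+, so +1.
(a,b)_11: α=1, u≡4; β=2, v≡7 (mod 11); (4|11)=+1, (7|11)=-1; sign (−1)^0·+1^2·-1^1 = -1.
(a,b)_23: α=0, u≡13; β=-2, v≡21 (mod 23); (13|23)=+1, (21|23)=-1; sign (−1)^0·+1^-2·-1^0 = +1.
(a,b)_29: α=1, u≡20; β=3, v≡7 (mod 29); (20|29)=+1, (7|29)=+1; sign (−1)^0·+1^3·+1^1 = +1.
(a,b)_3: α=0, u≡2; β=2, v≡2 (mod 3); (2|3)=-1, (2|3)=-1; sign (−1)^0·-1^2·-1^0 = +1.
(a,b)_17: α=-2, u≡5; β=-4, v≡9 (mod 17); (5|17)=-1, (9|17)=+1; sign (−1)^0·-1^-4·+1^-2 = +1.
(a,b)_13: α=3, u≡5; β=7, v≡5 (mod 13); (5|13)=-1, (5|13)=-1; sign (−1)^0·-1^7·-1^3 = +1.
|Ram(58058, 2639)| = 2, even; anisotropic at {7, 11}.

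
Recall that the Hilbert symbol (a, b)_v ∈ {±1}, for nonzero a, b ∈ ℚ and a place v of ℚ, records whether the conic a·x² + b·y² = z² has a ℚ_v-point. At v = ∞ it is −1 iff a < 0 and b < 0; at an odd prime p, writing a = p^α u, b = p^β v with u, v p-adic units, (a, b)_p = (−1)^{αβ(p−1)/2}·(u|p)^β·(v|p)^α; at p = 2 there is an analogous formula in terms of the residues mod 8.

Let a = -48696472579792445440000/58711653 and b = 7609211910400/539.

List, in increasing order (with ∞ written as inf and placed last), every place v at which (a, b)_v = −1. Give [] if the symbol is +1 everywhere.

Mod squares: a ≡ -3230513, b ≡ 11. Check v ∈ {∞, 2, 3, 5, 7, 11, 13, 19, 29, 41}.
v=3: a=3^-2·(≡1), b=3^0·(≡2) mod 3; (1|3)=+1, (2|3)=-1; (−1)^{-2·0·1}·(+1)^0·(-1)^-2 = +1.
v=5: a=5^4·(≡2), b=5^2·(≡4) mod 5; (2|5)=-1, (4|5)=+1; (−1)^{4·2·2}·(-1)^2·(+1)^4 = +1.
v=∞: -3230513 < 0 and 11 > 0  ⇒  (a,b)_∞ = +1.
v=2: v_2(a)=16, v_2(b)=8; units ≡ 7, 3 (mod 8); ε·ε+αω+βω = 1·1+16·1+8·0 ≡ 1  ⇒  (a,b)_2 = -1.
v=41: a=41^3·(≡16), b=41^2·(≡7) mod 41; (16|41)=+1, (7|41)=-1; (−1)^{3·2·20}·(+1)^2·(-1)^3 = -1.
v=7: a=7^-4·(≡2), b=7^-2·(≡4) mod 7; (2|7)=+1, (4|7)=+1; (−1)^{-4·-2·3}·(+1)^-2·(+1)^-4 = +1.
v=19: a=19^-1·(≡1), b=19^0·(≡4) mod 19; (1|19)=+1, (4|19)=+1; (−1)^{-1·0·9}·(+1)^0·(+1)^-1 = +1.
v=29: a=29^7·(≡2), b=29^4·(≡21) mod 29; (2|29)=-1, (21|29)=-1; (−1)^{7·4·14}·(-1)^4·(-1)^7 = -1.
v=13: a=13^-1·(≡2), b=13^0·(≡8) mod 13; (2|13)=-1, (8|13)=-1; (−1)^{-1·0·6}·(-1)^0·(-1)^-1 = -1.
v=11: a=11^-1·(≡7), b=11^-1·(≡9) mod 11; (7|11)=-1, (9|11)=+1; (−1)^{-1·-1·5}·(-1)^-1·(+1)^-1 = +1.
(-3230513, 11 / ℚ) ramifies at {2, 13, 29, 41}: a division algebra.

[2, 13, 29, 41]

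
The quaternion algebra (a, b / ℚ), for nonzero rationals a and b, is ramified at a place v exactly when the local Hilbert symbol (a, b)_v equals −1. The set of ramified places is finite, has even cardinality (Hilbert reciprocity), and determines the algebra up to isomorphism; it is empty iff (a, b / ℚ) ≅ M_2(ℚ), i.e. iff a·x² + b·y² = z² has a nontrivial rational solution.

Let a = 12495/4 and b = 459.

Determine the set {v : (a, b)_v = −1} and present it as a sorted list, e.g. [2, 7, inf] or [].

Mod squares: a ≡ 255, b ≡ 51. Check v ∈ {∞, 2, 3, 5, 7, 17}.
v=17: a=17^1·(≡1), b=17^1·(≡10) mod 17; (1|17)=+1, (10|17)=-1; (−1)^{1·1·8}·(+1)^1·(-1)^1 = -1.
v=7: a=7^2·(≡6), b=7^0·(≡4) mod 7; (6|7)=-1, (4|7)=+1; (−1)^{2·0·3}·(-1)^0·(+1)^2 = +1.
v=2: v_2(a)=-2, v_2(b)=0; units ≡ 7, 3 (mod 8); ε·ε+αω+βω = 1·1+-2·1+0·0 ≡ 1  ⇒  (a,b)_2 = -1.
v=5: a=5^1·(≡1), b=5^0·(≡4) mod 5; (1|5)=+1, (4|5)=+1; (−1)^{1·0·2}·(+1)^0·(+1)^1 = +1.
v=∞: 255 > 0 and 51 > 0  ⇒  (a,b)_∞ = +1.
v=3: a=3^1·(≡1), b=3^3·(≡2) mod 3; (1|3)=+1, (2|3)=-1; (−1)^{1·3·1}·(+1)^3·(-1)^1 = +1.
(255, 51 / ℚ) ramifies at {2, 17}: a division algebra.

[2, 17]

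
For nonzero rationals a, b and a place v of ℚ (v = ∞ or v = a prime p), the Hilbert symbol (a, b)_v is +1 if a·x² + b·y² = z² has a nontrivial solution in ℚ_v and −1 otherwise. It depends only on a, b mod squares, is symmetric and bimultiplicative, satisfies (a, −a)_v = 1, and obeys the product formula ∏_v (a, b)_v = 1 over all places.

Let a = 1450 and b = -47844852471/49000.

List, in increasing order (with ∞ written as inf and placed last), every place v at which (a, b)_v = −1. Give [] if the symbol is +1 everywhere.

Mod squares: a ≡ 58, b ≡ -86710. Check v ∈ {∞, 2, 3, 5, 7, 13, 23, 29}.
v=7: a=7^0·(≡1), b=7^-2·(≡3) mod 7; (1|7)=+1, (3|7)=-1; (−1)^{0·-2·3}·(+1)^-2·(-1)^0 = +1.
v=2: v_2(a)=1, v_2(b)=-3; units ≡ 5, 5 (mod 8); ε·ε+αω+βω = 0·0+1·1+-3·1 ≡ 0  ⇒  (a,b)_2 = +1.
v=∞: 58 > 0 and -86710 < 0  ⇒  (a,b)_∞ = +1.
v=13: a=13^0·(≡7), b=13^1·(≡9) mod 13; (7|13)=-1, (9|13)=+1; (−1)^{0·1·6}·(-1)^1·(+1)^0 = -1.
v=5: a=5^2·(≡3), b=5^-3·(≡2) mod 5; (3|5)=-1, (2|5)=-1; (−1)^{2·-3·2}·(-1)^-3·(-1)^2 = -1.
v=23: a=23^0·(≡1), b=23^1·(≡8) mod 23; (1|23)=+1, (8|23)=+1; (−1)^{0·1·11}·(+1)^1·(+1)^0 = +1.
v=29: a=29^1·(≡21), b=29^3·(≡15) mod 29; (21|29)=-1, (15|29)=-1; (−1)^{1·3·14}·(-1)^3·(-1)^1 = +1.
v=3: a=3^0·(≡1), b=3^8·(≡2) mod 3; (1|3)=+1, (2|3)=-1; (−1)^{0·8·1}·(+1)^8·(-1)^0 = +1.
|Ram(58, -86710)| = 2, even; anisotropic at {5, 13}.

[5, 13]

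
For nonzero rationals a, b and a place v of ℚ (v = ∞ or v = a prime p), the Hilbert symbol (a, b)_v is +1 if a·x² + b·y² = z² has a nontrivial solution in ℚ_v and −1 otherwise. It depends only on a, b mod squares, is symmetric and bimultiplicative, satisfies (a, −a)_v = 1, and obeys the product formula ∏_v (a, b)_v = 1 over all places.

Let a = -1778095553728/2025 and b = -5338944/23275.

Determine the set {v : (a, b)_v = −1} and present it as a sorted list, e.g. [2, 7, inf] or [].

[13, 19, 23, inf]

(a, b) ≡ (-403, -176111) mod (ℚ^×)²; places V = {2, 3, 5, 7, 13, 19, 23, 31, ∞}.
(a,b)_19: α=4, u≡18; β=-1, v≡2 (mod 19); (18|19)=-1, (2|19)=-1; sign (−1)^0·-1^-1·-1^4 = -1.
(a,b)_13: α=1, u≡8; β=1, v≡12 (mod 13); (8|13)=-1, (12|13)=+1; sign (−1)^0·-1^1·+1^1 = -1.
(a,b)_∞: sgn(-403)=−, sgn(-176111)=−, so -1.
(a,b)_7: α=0, u≡5; β=-2, v≡2 (mod 7); (5|7)=-1, (2|7)=+1; sign (−1)^0·-1^-2·+1^0 = +1.
(a,b)_23: α=2, u≡19; β=1, v≡12 (mod 23); (19|23)=-1, (12|23)=+1; sign (−1)^0·-1^1·+1^2 = -1.
(a,b)_2: α=6, β=6; u≡5, v≡1 (mod 8); ε(u)ε(v)=0·0, αω(v)=6·0, βω(u)=6·1; sum ≡ 0  ⇒  +1.
(a,b)_31: α=1, u≡28; β=1, v≡29 (mod 31); (28|31)=+1, (29|31)=-1; sign (−1)^1·+1^1·-1^1 = +1.
(a,b)_5: α=-2, u≡2; β=-2, v≡1 (mod 5); (2|5)=-1, (1|5)=+1; sign (−1)^0·-1^-2·+1^-2 = +1.
(a,b)_3: α=-4, u≡2; β=2, v≡1 (mod 3); (2|3)=-1, (1|3)=+1; sign (−1)^0·-1^2·+1^-4 = +1.
|Ram(-403, -176111)| = 4, even; anisotropic at {13, 19, 23, ∞}.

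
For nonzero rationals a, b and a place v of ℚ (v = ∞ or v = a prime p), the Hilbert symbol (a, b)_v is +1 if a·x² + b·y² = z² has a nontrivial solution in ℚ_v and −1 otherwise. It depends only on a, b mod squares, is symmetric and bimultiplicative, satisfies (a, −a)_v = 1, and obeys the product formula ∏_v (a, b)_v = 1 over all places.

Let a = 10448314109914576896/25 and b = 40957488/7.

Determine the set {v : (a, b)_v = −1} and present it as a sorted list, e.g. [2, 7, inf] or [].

[2, 7, 11, 17]

Mod squares: a ≡ 286, b ≡ 1309. Check v ∈ {∞, 2, 3, 5, 7, 11, 13, 17}.
v=13: a=13^5·(≡3), b=13^2·(≡12) mod 13; (3|13)=+1, (12|13)=+1; (−1)^{5·2·6}·(+1)^2·(+1)^5 = +1.
v=5: a=5^-2·(≡1), b=5^0·(≡4) mod 5; (1|5)=+1, (4|5)=+1; (−1)^{-2·0·2}·(+1)^0·(+1)^-2 = +1.
v=7: a=7^2·(≡5), b=7^-1·(≡5) mod 7; (5|7)=-1, (5|7)=-1; (−1)^{2·-1·3}·(-1)^-1·(-1)^2 = -1.
v=∞: 286 > 0 and 1309 > 0  ⇒  (a,b)_∞ = +1.
v=3: a=3^6·(≡1), b=3^4·(≡1) mod 3; (1|3)=+1, (1|3)=+1; (−1)^{6·4·1}·(+1)^4·(+1)^6 = +1.
v=17: a=17^2·(≡5), b=17^1·(≡1) mod 17; (5|17)=-1, (1|17)=+1; (−1)^{2·1·8}·(-1)^1·(+1)^2 = -1.
v=11: a=11^3·(≡3), b=11^1·(≡1) mod 11; (3|11)=+1, (1|11)=+1; (−1)^{3·1·5}·(+1)^1·(+1)^3 = -1.
v=2: v_2(a)=11, v_2(b)=4; units ≡ 7, 5 (mod 8); ε·ε+αω+βω = 1·0+11·1+4·0 ≡ 1  ⇒  (a,b)_2 = -1.
Ram(286, 1309) = {2, 7, 11, 17}; no ℚ_2-point on the conic.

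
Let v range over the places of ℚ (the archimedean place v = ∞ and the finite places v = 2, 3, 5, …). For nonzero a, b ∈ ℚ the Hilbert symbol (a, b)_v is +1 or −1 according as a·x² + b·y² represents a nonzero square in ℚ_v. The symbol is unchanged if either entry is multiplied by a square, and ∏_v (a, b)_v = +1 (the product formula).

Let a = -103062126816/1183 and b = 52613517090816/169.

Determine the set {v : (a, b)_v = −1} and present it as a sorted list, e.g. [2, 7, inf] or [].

[7, 17, 19, 31]

Mod squares: a ≡ -1542002, b ≡ 34. Check v ∈ {∞, 2, 3, 7, 11, 13, 17, 19, 31}.
v=3: a=3^4·(≡1), b=3^2·(≡1) mod 3; (1|3)=+1, (1|3)=+1; (−1)^{4·2·1}·(+1)^2·(+1)^4 = +1.
v=17: a=17^1·(≡14), b=17^1·(≡4) mod 17; (14|17)=-1, (4|17)=+1; (−1)^{1·1·8}·(-1)^1·(+1)^1 = -1.
v=31: a=31^1·(≡13), b=31^2·(≡11) mod 31; (13|31)=-1, (11|31)=-1; (−1)^{1·2·15}·(-1)^2·(-1)^1 = -1.
v=7: a=7^-1·(≡2), b=7^0·(≡3) mod 7; (2|7)=+1, (3|7)=-1; (−1)^{-1·0·3}·(+1)^0·(-1)^-1 = -1.
v=13: a=13^-2·(≡2), b=13^-2·(≡6) mod 13; (2|13)=-1, (6|13)=-1; (−1)^{-2·-2·6}·(-1)^-2·(-1)^-2 = +1.
v=19: a=19^3·(≡12), b=19^2·(≡8) mod 19; (12|19)=-1, (8|19)=-1; (−1)^{3·2·9}·(-1)^2·(-1)^3 = -1.
v=∞: -1542002 < 0 and 34 > 0  ⇒  (a,b)_∞ = +1.
v=11: a=11^1·(≡7), b=11^2·(≡5) mod 11; (7|11)=-1, (5|11)=+1; (−1)^{1·2·5}·(-1)^2·(+1)^1 = +1.
v=2: v_2(a)=5, v_2(b)=13; units ≡ 7, 1 (mod 8); ε·ε+αω+βω = 1·0+5·0+13·0 ≡ 0  ⇒  (a,b)_2 = +1.
Ram(-1542002, 34) = {7, 17, 19, 31}; no ℚ_7-point on the conic.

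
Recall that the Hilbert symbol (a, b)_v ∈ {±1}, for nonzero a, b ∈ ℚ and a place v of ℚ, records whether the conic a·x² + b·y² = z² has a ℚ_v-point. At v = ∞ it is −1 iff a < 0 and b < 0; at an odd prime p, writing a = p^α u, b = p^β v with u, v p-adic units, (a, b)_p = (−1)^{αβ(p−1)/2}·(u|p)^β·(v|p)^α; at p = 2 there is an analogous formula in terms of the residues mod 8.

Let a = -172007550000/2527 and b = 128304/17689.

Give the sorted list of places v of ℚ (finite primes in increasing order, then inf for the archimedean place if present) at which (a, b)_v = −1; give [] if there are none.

[2, 3, 11, 13]

Mod squares: a ≡ -1365, b ≡ 11. Check v ∈ {∞, 2, 3, 5, 7, 11, 13, 19}.
v=11: a=11^2·(≡8), b=11^1·(≡4) mod 11; (8|11)=-1, (4|11)=+1; (−1)^{2·1·5}·(-1)^1·(+1)^2 = -1.
v=3: a=3^7·(≡1), b=3^6·(≡2) mod 3; (1|3)=+1, (2|3)=-1; (−1)^{7·6·1}·(+1)^6·(-1)^7 = -1.
v=5: a=5^5·(≡2), b=5^0·(≡1) mod 5; (2|5)=-1, (1|5)=+1; (−1)^{5·0·2}·(-1)^0·(+1)^5 = +1.
v=7: a=7^-1·(≡2), b=7^-2·(≡2) mod 7; (2|7)=+1, (2|7)=+1; (−1)^{-1·-2·3}·(+1)^-2·(+1)^-1 = +1.
v=2: v_2(a)=4, v_2(b)=4; units ≡ 3, 3 (mod 8); ε·ε+αω+βω = 1·1+4·1+4·1 ≡ 1  ⇒  (a,b)_2 = -1.
v=13: a=13^1·(≡3), b=13^0·(≡8) mod 13; (3|13)=+1, (8|13)=-1; (−1)^{1·0·6}·(+1)^0·(-1)^1 = -1.
v=19: a=19^-2·(≡18), b=19^-2·(≡17) mod 19; (18|19)=-1, (17|19)=+1; (−1)^{-2·-2·9}·(-1)^-2·(+1)^-2 = +1.
v=∞: -1365 < 0 and 11 > 0  ⇒  (a,b)_∞ = +1.
(-1365, 11 / ℚ) ramifies at {2, 3, 11, 13}: a division algebra.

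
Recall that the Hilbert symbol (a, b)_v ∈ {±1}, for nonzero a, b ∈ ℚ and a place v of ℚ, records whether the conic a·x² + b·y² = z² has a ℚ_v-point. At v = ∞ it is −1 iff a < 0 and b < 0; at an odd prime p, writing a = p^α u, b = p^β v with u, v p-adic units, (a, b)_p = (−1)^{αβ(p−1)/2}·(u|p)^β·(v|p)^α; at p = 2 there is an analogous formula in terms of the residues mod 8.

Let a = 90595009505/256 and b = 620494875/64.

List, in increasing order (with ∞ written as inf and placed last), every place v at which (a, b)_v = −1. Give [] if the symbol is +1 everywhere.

Mod squares: a ≡ 30305, b ≡ 2757755. Check v ∈ {∞, 2, 3, 5, 7, 11, 13, 19, 29}.
v=3: a=3^0·(≡2), b=3^2·(≡2) mod 3; (2|3)=-1, (2|3)=-1; (−1)^{0·2·1}·(-1)^2·(-1)^0 = +1.
v=19: a=19^3·(≡13), b=19^1·(≡1) mod 19; (13|19)=-1, (1|19)=+1; (−1)^{3·1·9}·(-1)^1·(+1)^3 = +1.
v=29: a=29^1·(≡28), b=29^1·(≡5) mod 29; (28|29)=+1, (5|29)=+1; (−1)^{1·1·14}·(+1)^1·(+1)^1 = +1.
v=5: a=5^1·(≡1), b=5^3·(≡1) mod 5; (1|5)=+1, (1|5)=+1; (−1)^{1·3·2}·(+1)^3·(+1)^1 = +1.
v=2: v_2(a)=-8, v_2(b)=-6; units ≡ 1, 3 (mod 8); ε·ε+αω+βω = 0·1+-8·1+-6·0 ≡ 0  ⇒  (a,b)_2 = +1.
v=13: a=13^2·(≡2), b=13^1·(≡9) mod 13; (2|13)=-1, (9|13)=+1; (−1)^{2·1·6}·(-1)^1·(+1)^2 = -1.
v=7: a=7^2·(≡2), b=7^1·(≡5) mod 7; (2|7)=+1, (5|7)=-1; (−1)^{2·1·3}·(+1)^1·(-1)^2 = +1.
v=∞: 30305 > 0 and 2757755 > 0  ⇒  (a,b)_∞ = +1.
v=11: a=11^1·(≡3), b=11^1·(≡1) mod 11; (3|11)=+1, (1|11)=+1; (−1)^{1·1·5}·(+1)^1·(+1)^1 = -1.
Ram(30305, 2757755) = {11, 13}; no ℚ_11-point on the conic.

[11, 13]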